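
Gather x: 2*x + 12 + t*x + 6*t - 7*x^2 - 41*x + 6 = 6*t - 7*x^2 + x*(t - 39) + 18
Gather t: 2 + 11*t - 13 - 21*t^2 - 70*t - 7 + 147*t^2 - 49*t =126*t^2 - 108*t - 18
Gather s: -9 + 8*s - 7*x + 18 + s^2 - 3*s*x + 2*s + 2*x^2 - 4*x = s^2 + s*(10 - 3*x) + 2*x^2 - 11*x + 9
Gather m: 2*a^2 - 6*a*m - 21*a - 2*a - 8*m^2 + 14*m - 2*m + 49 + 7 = 2*a^2 - 23*a - 8*m^2 + m*(12 - 6*a) + 56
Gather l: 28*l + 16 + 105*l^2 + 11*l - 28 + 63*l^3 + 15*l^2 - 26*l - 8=63*l^3 + 120*l^2 + 13*l - 20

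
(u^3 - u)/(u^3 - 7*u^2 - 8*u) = (u - 1)/(u - 8)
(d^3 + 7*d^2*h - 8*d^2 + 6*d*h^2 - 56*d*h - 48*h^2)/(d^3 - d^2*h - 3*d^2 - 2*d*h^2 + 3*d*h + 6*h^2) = (d^2 + 6*d*h - 8*d - 48*h)/(d^2 - 2*d*h - 3*d + 6*h)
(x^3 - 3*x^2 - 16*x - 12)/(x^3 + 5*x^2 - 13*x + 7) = (x^3 - 3*x^2 - 16*x - 12)/(x^3 + 5*x^2 - 13*x + 7)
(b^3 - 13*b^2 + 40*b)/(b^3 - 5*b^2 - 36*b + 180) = b*(b - 8)/(b^2 - 36)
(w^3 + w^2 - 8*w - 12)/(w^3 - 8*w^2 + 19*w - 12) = (w^2 + 4*w + 4)/(w^2 - 5*w + 4)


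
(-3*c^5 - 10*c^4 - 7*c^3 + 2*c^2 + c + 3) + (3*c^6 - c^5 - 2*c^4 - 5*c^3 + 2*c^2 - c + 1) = 3*c^6 - 4*c^5 - 12*c^4 - 12*c^3 + 4*c^2 + 4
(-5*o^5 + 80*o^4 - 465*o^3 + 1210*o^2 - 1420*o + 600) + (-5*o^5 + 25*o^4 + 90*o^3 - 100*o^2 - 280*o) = -10*o^5 + 105*o^4 - 375*o^3 + 1110*o^2 - 1700*o + 600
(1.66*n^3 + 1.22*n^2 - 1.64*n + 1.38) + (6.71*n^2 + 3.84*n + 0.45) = 1.66*n^3 + 7.93*n^2 + 2.2*n + 1.83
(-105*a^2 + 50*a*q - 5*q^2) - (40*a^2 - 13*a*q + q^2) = -145*a^2 + 63*a*q - 6*q^2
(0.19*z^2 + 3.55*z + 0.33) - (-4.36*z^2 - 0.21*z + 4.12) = 4.55*z^2 + 3.76*z - 3.79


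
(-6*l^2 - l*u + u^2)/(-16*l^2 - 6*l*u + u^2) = (-3*l + u)/(-8*l + u)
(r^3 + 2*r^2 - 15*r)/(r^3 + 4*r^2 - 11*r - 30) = r/(r + 2)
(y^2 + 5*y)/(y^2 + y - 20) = y/(y - 4)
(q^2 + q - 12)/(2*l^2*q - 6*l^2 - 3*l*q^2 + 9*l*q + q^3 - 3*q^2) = (q + 4)/(2*l^2 - 3*l*q + q^2)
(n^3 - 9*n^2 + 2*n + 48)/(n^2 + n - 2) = (n^2 - 11*n + 24)/(n - 1)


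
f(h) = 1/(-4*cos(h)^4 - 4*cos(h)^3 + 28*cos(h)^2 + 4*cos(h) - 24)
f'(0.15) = 37.03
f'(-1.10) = -0.08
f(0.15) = -2.78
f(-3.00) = -2.09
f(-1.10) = -0.06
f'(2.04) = -0.05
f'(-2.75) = 1.38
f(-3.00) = -2.09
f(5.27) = -0.07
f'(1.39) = 0.03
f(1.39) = -0.04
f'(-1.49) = -0.02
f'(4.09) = 0.09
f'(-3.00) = 29.35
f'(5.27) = -0.11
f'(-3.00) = 29.35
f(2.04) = -0.05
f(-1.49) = -0.04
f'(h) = (-16*sin(h)*cos(h)^3 - 12*sin(h)*cos(h)^2 + 56*sin(h)*cos(h) + 4*sin(h))/(-4*cos(h)^4 - 4*cos(h)^3 + 28*cos(h)^2 + 4*cos(h) - 24)^2 = (-4*cos(h)^3 - 3*cos(h)^2 + 14*cos(h) + 1)/(4*(cos(h) - 2)^2*(cos(h) + 3)^2*sin(h)^3)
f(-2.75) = -0.28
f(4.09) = -0.06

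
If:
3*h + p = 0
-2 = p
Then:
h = 2/3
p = -2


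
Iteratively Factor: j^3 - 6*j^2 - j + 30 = (j - 5)*(j^2 - j - 6) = (j - 5)*(j - 3)*(j + 2)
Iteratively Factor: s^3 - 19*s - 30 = (s + 3)*(s^2 - 3*s - 10) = (s + 2)*(s + 3)*(s - 5)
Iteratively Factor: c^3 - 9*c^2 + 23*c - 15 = (c - 1)*(c^2 - 8*c + 15) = (c - 3)*(c - 1)*(c - 5)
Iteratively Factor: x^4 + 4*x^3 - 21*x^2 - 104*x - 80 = (x - 5)*(x^3 + 9*x^2 + 24*x + 16) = (x - 5)*(x + 4)*(x^2 + 5*x + 4) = (x - 5)*(x + 4)^2*(x + 1)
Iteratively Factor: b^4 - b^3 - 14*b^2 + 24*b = (b - 3)*(b^3 + 2*b^2 - 8*b) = (b - 3)*(b - 2)*(b^2 + 4*b) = b*(b - 3)*(b - 2)*(b + 4)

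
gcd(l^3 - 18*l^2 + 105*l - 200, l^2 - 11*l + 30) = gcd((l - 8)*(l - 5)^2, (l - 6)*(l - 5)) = l - 5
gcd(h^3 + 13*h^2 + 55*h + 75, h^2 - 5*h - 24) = h + 3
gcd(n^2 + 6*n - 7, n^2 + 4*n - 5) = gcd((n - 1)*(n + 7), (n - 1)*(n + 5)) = n - 1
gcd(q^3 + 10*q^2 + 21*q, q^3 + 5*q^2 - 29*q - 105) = q^2 + 10*q + 21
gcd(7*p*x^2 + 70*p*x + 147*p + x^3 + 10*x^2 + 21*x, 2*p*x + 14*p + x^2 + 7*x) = x + 7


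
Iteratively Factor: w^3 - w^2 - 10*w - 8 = (w + 2)*(w^2 - 3*w - 4) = (w - 4)*(w + 2)*(w + 1)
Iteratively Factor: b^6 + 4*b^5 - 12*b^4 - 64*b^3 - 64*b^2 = (b - 4)*(b^5 + 8*b^4 + 20*b^3 + 16*b^2) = (b - 4)*(b + 2)*(b^4 + 6*b^3 + 8*b^2) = (b - 4)*(b + 2)*(b + 4)*(b^3 + 2*b^2) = b*(b - 4)*(b + 2)*(b + 4)*(b^2 + 2*b) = b^2*(b - 4)*(b + 2)*(b + 4)*(b + 2)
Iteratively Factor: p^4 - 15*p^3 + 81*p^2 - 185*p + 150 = (p - 3)*(p^3 - 12*p^2 + 45*p - 50) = (p - 5)*(p - 3)*(p^2 - 7*p + 10) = (p - 5)^2*(p - 3)*(p - 2)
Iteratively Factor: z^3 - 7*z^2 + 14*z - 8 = (z - 2)*(z^2 - 5*z + 4) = (z - 2)*(z - 1)*(z - 4)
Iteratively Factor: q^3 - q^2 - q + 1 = (q + 1)*(q^2 - 2*q + 1) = (q - 1)*(q + 1)*(q - 1)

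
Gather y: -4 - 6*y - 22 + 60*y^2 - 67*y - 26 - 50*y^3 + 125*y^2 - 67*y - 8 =-50*y^3 + 185*y^2 - 140*y - 60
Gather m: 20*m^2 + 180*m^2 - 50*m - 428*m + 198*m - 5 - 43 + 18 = 200*m^2 - 280*m - 30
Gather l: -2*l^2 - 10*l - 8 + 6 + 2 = -2*l^2 - 10*l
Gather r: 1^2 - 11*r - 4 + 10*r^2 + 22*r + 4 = 10*r^2 + 11*r + 1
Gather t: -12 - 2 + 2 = -12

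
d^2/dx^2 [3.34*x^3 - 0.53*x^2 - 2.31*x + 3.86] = 20.04*x - 1.06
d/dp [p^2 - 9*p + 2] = 2*p - 9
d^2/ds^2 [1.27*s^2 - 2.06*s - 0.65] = 2.54000000000000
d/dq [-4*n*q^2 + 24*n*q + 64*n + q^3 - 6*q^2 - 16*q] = -8*n*q + 24*n + 3*q^2 - 12*q - 16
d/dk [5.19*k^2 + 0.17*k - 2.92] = 10.38*k + 0.17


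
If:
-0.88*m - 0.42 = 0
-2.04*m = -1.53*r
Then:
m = -0.48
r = -0.64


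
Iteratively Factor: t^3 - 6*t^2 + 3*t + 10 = (t - 5)*(t^2 - t - 2) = (t - 5)*(t - 2)*(t + 1)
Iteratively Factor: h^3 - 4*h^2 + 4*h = (h)*(h^2 - 4*h + 4) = h*(h - 2)*(h - 2)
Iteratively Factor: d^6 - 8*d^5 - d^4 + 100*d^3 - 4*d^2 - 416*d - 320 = (d + 1)*(d^5 - 9*d^4 + 8*d^3 + 92*d^2 - 96*d - 320) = (d - 4)*(d + 1)*(d^4 - 5*d^3 - 12*d^2 + 44*d + 80) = (d - 5)*(d - 4)*(d + 1)*(d^3 - 12*d - 16) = (d - 5)*(d - 4)*(d + 1)*(d + 2)*(d^2 - 2*d - 8) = (d - 5)*(d - 4)^2*(d + 1)*(d + 2)*(d + 2)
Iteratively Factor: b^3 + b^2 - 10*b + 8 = (b + 4)*(b^2 - 3*b + 2) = (b - 2)*(b + 4)*(b - 1)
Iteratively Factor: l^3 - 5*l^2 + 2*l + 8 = (l - 4)*(l^2 - l - 2) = (l - 4)*(l - 2)*(l + 1)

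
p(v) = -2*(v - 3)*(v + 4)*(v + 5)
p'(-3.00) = 32.00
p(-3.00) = 24.00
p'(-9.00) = -256.00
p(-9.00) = 480.00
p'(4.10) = -185.26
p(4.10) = -162.16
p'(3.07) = -116.23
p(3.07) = -7.99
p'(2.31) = -73.46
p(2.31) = 63.65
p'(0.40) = 3.44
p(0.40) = 123.55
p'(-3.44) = 25.56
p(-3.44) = 11.25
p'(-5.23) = -24.60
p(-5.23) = 4.66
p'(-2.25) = 37.62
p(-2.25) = 50.53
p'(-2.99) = 32.12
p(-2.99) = 24.32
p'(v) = -2*(v - 3)*(v + 4) - 2*(v - 3)*(v + 5) - 2*(v + 4)*(v + 5) = -6*v^2 - 24*v + 14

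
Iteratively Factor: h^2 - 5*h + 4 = (h - 1)*(h - 4)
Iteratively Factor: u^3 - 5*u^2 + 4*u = (u - 4)*(u^2 - u) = (u - 4)*(u - 1)*(u)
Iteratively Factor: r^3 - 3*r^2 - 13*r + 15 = (r + 3)*(r^2 - 6*r + 5) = (r - 5)*(r + 3)*(r - 1)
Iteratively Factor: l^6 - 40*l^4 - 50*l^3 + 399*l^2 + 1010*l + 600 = (l + 4)*(l^5 - 4*l^4 - 24*l^3 + 46*l^2 + 215*l + 150) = (l - 5)*(l + 4)*(l^4 + l^3 - 19*l^2 - 49*l - 30) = (l - 5)^2*(l + 4)*(l^3 + 6*l^2 + 11*l + 6) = (l - 5)^2*(l + 2)*(l + 4)*(l^2 + 4*l + 3) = (l - 5)^2*(l + 2)*(l + 3)*(l + 4)*(l + 1)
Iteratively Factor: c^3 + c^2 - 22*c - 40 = (c + 4)*(c^2 - 3*c - 10) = (c - 5)*(c + 4)*(c + 2)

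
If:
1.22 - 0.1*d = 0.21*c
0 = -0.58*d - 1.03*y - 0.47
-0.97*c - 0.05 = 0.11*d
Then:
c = -1.88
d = 16.16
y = -9.55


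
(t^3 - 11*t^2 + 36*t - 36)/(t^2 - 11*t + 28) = (t^3 - 11*t^2 + 36*t - 36)/(t^2 - 11*t + 28)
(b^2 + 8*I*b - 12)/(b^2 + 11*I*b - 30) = (b + 2*I)/(b + 5*I)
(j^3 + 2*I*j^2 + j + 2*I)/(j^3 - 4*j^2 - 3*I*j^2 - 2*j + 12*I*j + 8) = (j^2 + 3*I*j - 2)/(j^2 - 2*j*(2 + I) + 8*I)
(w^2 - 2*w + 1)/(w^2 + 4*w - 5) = (w - 1)/(w + 5)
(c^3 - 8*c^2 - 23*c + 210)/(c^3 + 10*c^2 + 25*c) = (c^2 - 13*c + 42)/(c*(c + 5))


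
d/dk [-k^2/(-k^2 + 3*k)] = -3/(k - 3)^2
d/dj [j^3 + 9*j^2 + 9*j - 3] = 3*j^2 + 18*j + 9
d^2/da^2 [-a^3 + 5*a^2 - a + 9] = 10 - 6*a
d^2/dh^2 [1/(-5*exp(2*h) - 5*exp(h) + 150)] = (-2*(2*exp(h) + 1)^2*exp(h) + (4*exp(h) + 1)*(exp(2*h) + exp(h) - 30))*exp(h)/(5*(exp(2*h) + exp(h) - 30)^3)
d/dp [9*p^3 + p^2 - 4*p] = 27*p^2 + 2*p - 4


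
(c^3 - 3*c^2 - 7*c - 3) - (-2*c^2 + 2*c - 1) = c^3 - c^2 - 9*c - 2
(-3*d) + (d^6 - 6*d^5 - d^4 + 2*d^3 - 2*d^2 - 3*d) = d^6 - 6*d^5 - d^4 + 2*d^3 - 2*d^2 - 6*d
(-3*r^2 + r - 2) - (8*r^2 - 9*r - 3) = -11*r^2 + 10*r + 1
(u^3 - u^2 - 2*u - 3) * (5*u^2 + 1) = 5*u^5 - 5*u^4 - 9*u^3 - 16*u^2 - 2*u - 3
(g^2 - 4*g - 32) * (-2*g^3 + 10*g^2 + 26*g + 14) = -2*g^5 + 18*g^4 + 50*g^3 - 410*g^2 - 888*g - 448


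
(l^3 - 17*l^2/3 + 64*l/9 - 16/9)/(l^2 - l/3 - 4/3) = (3*l^2 - 13*l + 4)/(3*(l + 1))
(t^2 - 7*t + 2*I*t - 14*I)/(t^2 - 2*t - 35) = (t + 2*I)/(t + 5)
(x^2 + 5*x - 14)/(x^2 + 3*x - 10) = (x + 7)/(x + 5)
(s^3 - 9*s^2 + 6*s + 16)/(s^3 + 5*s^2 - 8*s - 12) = (s - 8)/(s + 6)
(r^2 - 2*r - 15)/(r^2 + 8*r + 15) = (r - 5)/(r + 5)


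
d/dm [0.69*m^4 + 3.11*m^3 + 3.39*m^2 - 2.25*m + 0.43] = 2.76*m^3 + 9.33*m^2 + 6.78*m - 2.25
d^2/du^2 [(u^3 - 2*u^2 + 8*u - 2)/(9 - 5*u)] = 2*(-25*u^3 + 135*u^2 - 243*u - 148)/(125*u^3 - 675*u^2 + 1215*u - 729)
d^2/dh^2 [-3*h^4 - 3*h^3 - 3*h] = 18*h*(-2*h - 1)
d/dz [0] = 0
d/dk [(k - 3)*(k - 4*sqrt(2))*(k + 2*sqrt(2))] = 3*k^2 - 6*k - 4*sqrt(2)*k - 16 + 6*sqrt(2)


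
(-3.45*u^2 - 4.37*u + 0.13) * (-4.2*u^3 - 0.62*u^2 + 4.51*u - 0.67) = 14.49*u^5 + 20.493*u^4 - 13.3961*u^3 - 17.4778*u^2 + 3.5142*u - 0.0871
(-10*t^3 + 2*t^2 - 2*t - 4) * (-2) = 20*t^3 - 4*t^2 + 4*t + 8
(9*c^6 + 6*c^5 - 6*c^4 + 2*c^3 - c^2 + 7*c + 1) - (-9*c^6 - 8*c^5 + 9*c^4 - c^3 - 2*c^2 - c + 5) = 18*c^6 + 14*c^5 - 15*c^4 + 3*c^3 + c^2 + 8*c - 4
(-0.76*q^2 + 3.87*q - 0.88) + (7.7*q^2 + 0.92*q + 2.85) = 6.94*q^2 + 4.79*q + 1.97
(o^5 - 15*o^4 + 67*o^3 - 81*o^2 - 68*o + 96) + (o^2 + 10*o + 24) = o^5 - 15*o^4 + 67*o^3 - 80*o^2 - 58*o + 120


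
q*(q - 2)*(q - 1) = q^3 - 3*q^2 + 2*q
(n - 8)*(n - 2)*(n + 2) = n^3 - 8*n^2 - 4*n + 32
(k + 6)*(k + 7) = k^2 + 13*k + 42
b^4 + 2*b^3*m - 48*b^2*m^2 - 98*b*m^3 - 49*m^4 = (b - 7*m)*(b + m)^2*(b + 7*m)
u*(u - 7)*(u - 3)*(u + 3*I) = u^4 - 10*u^3 + 3*I*u^3 + 21*u^2 - 30*I*u^2 + 63*I*u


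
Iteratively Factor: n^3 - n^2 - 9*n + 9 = (n - 1)*(n^2 - 9) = (n - 1)*(n + 3)*(n - 3)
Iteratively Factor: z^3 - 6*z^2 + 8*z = (z - 2)*(z^2 - 4*z) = (z - 4)*(z - 2)*(z)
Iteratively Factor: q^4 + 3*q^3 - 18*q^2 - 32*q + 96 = (q - 2)*(q^3 + 5*q^2 - 8*q - 48) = (q - 3)*(q - 2)*(q^2 + 8*q + 16) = (q - 3)*(q - 2)*(q + 4)*(q + 4)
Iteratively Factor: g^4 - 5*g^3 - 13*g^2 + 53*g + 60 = (g - 5)*(g^3 - 13*g - 12) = (g - 5)*(g + 1)*(g^2 - g - 12) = (g - 5)*(g + 1)*(g + 3)*(g - 4)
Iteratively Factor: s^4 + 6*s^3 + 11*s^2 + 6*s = (s + 1)*(s^3 + 5*s^2 + 6*s) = (s + 1)*(s + 2)*(s^2 + 3*s) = (s + 1)*(s + 2)*(s + 3)*(s)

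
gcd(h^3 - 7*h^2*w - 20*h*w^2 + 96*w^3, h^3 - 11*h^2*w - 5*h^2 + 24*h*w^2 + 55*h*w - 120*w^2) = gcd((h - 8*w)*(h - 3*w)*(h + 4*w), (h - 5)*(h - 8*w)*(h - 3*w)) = h^2 - 11*h*w + 24*w^2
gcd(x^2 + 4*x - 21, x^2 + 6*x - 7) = x + 7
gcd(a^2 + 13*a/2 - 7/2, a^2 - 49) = a + 7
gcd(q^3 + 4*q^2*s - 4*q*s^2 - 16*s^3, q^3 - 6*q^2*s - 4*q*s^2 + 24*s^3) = q^2 - 4*s^2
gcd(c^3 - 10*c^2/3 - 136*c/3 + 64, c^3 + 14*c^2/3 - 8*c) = c^2 + 14*c/3 - 8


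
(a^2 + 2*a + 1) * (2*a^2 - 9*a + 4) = 2*a^4 - 5*a^3 - 12*a^2 - a + 4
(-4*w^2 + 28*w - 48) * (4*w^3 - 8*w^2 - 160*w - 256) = -16*w^5 + 144*w^4 + 224*w^3 - 3072*w^2 + 512*w + 12288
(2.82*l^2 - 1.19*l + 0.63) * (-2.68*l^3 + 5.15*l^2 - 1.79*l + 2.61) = -7.5576*l^5 + 17.7122*l^4 - 12.8647*l^3 + 12.7348*l^2 - 4.2336*l + 1.6443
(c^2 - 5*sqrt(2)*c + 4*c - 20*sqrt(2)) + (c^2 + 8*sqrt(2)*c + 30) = 2*c^2 + 4*c + 3*sqrt(2)*c - 20*sqrt(2) + 30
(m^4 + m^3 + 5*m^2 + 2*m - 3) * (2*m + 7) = 2*m^5 + 9*m^4 + 17*m^3 + 39*m^2 + 8*m - 21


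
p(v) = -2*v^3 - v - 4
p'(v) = -6*v^2 - 1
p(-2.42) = 26.76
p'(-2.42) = -36.14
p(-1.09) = -0.32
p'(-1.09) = -8.13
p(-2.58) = 32.93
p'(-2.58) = -40.94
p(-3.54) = 88.26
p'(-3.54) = -76.19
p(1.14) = -8.10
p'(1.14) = -8.80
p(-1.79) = 9.26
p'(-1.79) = -20.22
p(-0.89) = -1.70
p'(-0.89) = -5.75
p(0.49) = -4.73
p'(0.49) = -2.44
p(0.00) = -4.00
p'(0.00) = -1.00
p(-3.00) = 53.00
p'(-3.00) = -55.00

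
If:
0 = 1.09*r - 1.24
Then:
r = 1.14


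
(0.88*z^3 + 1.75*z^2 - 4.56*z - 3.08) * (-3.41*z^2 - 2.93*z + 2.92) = -3.0008*z^5 - 8.5459*z^4 + 12.9917*z^3 + 28.9736*z^2 - 4.2908*z - 8.9936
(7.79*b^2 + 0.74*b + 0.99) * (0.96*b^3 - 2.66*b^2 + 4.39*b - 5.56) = 7.4784*b^5 - 20.011*b^4 + 33.1801*b^3 - 42.6972*b^2 + 0.2317*b - 5.5044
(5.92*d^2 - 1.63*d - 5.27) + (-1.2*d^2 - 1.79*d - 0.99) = 4.72*d^2 - 3.42*d - 6.26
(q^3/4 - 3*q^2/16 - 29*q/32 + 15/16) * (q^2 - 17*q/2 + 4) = q^5/4 - 37*q^4/16 + 27*q^3/16 + 505*q^2/64 - 371*q/32 + 15/4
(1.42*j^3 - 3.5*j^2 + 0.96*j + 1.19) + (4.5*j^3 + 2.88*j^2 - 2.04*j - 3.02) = 5.92*j^3 - 0.62*j^2 - 1.08*j - 1.83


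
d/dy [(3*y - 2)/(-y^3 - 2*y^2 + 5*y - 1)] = (6*y^3 - 8*y + 7)/(y^6 + 4*y^5 - 6*y^4 - 18*y^3 + 29*y^2 - 10*y + 1)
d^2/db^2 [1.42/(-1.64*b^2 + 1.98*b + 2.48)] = (-7.638464*b^2 + 9.222048*b + 1.42*(3.28*b - 1.98)*(6.56*b - 3.96) + 11.550848)/(-1.64*b^2 + 1.98*b + 2.48)^3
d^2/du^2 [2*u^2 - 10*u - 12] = 4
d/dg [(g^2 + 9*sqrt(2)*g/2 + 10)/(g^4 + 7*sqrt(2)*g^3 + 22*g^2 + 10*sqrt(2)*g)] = (-4*g^5 - 41*sqrt(2)*g^4 - 332*g^3 - 598*sqrt(2)*g^2 - 880*g - 200*sqrt(2))/(2*g^2*(g^6 + 14*sqrt(2)*g^5 + 142*g^4 + 328*sqrt(2)*g^3 + 764*g^2 + 440*sqrt(2)*g + 200))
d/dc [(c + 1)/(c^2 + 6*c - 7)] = (c^2 + 6*c - 2*(c + 1)*(c + 3) - 7)/(c^2 + 6*c - 7)^2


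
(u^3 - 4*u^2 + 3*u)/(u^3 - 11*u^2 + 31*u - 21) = u/(u - 7)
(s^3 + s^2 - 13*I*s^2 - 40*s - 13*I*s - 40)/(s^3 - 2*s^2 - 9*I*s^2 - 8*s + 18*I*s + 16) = (s^2 + s*(1 - 5*I) - 5*I)/(s^2 - s*(2 + I) + 2*I)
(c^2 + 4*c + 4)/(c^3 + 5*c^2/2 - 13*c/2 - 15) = 2*(c + 2)/(2*c^2 + c - 15)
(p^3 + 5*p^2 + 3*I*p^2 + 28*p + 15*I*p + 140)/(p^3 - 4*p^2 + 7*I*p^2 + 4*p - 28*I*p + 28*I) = (p^2 + p*(5 - 4*I) - 20*I)/(p^2 - 4*p + 4)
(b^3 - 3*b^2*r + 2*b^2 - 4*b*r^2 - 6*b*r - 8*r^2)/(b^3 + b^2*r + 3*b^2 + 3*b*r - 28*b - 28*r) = (b^2 - 4*b*r + 2*b - 8*r)/(b^2 + 3*b - 28)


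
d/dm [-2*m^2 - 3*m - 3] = -4*m - 3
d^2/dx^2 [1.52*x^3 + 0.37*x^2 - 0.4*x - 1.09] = 9.12*x + 0.74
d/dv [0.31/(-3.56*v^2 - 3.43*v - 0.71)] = (2.2072*v + 1.0633)/(3.56*v^2 + 3.43*v + 0.71)^2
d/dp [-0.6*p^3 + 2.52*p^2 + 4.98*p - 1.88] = -1.8*p^2 + 5.04*p + 4.98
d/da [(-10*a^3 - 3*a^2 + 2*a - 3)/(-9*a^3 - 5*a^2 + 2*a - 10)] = (23*a^4 - 4*a^3 + 223*a^2 + 30*a - 14)/(81*a^6 + 90*a^5 - 11*a^4 + 160*a^3 + 104*a^2 - 40*a + 100)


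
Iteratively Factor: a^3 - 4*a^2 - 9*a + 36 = (a - 4)*(a^2 - 9) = (a - 4)*(a - 3)*(a + 3)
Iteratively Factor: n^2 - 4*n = (n)*(n - 4)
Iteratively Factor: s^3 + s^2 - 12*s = (s - 3)*(s^2 + 4*s) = (s - 3)*(s + 4)*(s)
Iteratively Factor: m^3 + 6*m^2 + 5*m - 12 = (m + 4)*(m^2 + 2*m - 3) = (m - 1)*(m + 4)*(m + 3)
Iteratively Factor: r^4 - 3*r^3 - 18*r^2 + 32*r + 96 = (r - 4)*(r^3 + r^2 - 14*r - 24) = (r - 4)^2*(r^2 + 5*r + 6) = (r - 4)^2*(r + 3)*(r + 2)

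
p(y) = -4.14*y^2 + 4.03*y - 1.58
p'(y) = 4.03 - 8.28*y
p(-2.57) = -39.28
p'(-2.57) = 25.31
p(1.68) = -6.49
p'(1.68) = -9.88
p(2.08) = -11.11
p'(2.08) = -13.19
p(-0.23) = -2.73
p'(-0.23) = 5.93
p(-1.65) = -19.50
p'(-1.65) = 17.69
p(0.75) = -0.89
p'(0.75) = -2.18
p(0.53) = -0.61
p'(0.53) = -0.36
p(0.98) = -1.61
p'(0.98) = -4.08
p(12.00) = -549.38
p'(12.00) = -95.33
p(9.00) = -300.65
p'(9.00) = -70.49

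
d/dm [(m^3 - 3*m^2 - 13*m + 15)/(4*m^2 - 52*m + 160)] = (m^2 - 16*m - 13)/(4*(m^2 - 16*m + 64))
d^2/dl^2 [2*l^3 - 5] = 12*l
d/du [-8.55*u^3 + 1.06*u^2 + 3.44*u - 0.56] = -25.65*u^2 + 2.12*u + 3.44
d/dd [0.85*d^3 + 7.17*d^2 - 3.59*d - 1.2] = 2.55*d^2 + 14.34*d - 3.59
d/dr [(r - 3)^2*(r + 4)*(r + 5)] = 4*r^3 + 9*r^2 - 50*r - 39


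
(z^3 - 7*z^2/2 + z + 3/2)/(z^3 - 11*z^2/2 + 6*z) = (2*z^3 - 7*z^2 + 2*z + 3)/(z*(2*z^2 - 11*z + 12))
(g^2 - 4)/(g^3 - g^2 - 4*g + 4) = 1/(g - 1)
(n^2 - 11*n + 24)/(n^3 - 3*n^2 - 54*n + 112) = (n - 3)/(n^2 + 5*n - 14)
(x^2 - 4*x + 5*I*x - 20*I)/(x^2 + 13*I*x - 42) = (x^2 + x*(-4 + 5*I) - 20*I)/(x^2 + 13*I*x - 42)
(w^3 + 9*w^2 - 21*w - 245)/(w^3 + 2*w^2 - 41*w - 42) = (w^2 + 2*w - 35)/(w^2 - 5*w - 6)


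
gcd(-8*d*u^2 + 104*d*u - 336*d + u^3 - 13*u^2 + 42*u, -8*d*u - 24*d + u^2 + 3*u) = -8*d + u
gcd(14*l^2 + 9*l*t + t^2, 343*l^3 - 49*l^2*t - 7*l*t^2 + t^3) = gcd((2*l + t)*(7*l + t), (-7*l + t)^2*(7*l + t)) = 7*l + t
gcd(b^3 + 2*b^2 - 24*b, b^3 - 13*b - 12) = b - 4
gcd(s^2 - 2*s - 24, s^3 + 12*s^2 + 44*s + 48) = s + 4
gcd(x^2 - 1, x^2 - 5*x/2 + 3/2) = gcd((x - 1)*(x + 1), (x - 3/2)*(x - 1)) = x - 1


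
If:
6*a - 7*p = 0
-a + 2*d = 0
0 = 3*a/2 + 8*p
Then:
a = 0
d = 0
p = 0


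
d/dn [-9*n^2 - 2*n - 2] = -18*n - 2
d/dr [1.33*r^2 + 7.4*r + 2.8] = 2.66*r + 7.4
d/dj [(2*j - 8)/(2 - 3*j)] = -20/(3*j - 2)^2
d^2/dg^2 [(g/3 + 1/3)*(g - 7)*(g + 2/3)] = 2*g - 32/9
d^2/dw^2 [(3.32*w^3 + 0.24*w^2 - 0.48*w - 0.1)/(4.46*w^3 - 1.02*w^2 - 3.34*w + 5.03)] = (39.7546560000001*w^6 + 239.44848*w^5 - 883.08*w^4 + 23.106928*w^3 - 189.739632*w^2 + 500.634*w - 7.241)/(88.716536*w^9 - 60.868296*w^8 - 185.39328*w^7 + 390.269004*w^6 + 1.54226399999997*w^5 - 468.009852*w^4 + 404.083562*w^3 + 90.91725*w^2 - 253.515018*w + 127.263527)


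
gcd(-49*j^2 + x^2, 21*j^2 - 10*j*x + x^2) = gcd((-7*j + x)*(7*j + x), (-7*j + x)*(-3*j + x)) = -7*j + x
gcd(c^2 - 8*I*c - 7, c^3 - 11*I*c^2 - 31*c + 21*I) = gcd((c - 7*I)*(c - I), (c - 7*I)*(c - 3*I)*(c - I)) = c^2 - 8*I*c - 7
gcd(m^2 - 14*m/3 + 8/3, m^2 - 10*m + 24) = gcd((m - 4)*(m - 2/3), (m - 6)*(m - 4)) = m - 4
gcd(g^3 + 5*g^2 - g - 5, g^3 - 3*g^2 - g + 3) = g^2 - 1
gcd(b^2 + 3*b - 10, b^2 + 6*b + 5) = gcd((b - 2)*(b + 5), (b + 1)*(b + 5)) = b + 5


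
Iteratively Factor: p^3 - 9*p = (p + 3)*(p^2 - 3*p) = (p - 3)*(p + 3)*(p)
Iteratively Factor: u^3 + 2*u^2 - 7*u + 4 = (u + 4)*(u^2 - 2*u + 1) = (u - 1)*(u + 4)*(u - 1)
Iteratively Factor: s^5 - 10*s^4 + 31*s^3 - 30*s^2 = (s - 3)*(s^4 - 7*s^3 + 10*s^2) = (s - 5)*(s - 3)*(s^3 - 2*s^2) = s*(s - 5)*(s - 3)*(s^2 - 2*s) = s^2*(s - 5)*(s - 3)*(s - 2)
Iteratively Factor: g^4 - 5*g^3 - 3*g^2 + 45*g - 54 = (g - 3)*(g^3 - 2*g^2 - 9*g + 18) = (g - 3)^2*(g^2 + g - 6) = (g - 3)^2*(g + 3)*(g - 2)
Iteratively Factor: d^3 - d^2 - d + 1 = (d - 1)*(d^2 - 1) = (d - 1)^2*(d + 1)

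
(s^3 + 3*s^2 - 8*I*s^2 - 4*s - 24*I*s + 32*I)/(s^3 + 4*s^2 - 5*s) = (s^2 + 4*s*(1 - 2*I) - 32*I)/(s*(s + 5))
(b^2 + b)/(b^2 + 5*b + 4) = b/(b + 4)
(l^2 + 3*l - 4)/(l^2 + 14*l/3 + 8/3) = 3*(l - 1)/(3*l + 2)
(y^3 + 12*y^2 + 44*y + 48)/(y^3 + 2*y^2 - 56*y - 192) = (y + 2)/(y - 8)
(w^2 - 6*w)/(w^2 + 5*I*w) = (w - 6)/(w + 5*I)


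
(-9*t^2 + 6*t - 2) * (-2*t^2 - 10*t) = 18*t^4 + 78*t^3 - 56*t^2 + 20*t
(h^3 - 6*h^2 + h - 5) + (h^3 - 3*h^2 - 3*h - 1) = 2*h^3 - 9*h^2 - 2*h - 6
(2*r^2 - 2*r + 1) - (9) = 2*r^2 - 2*r - 8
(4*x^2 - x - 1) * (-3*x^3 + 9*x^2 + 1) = -12*x^5 + 39*x^4 - 6*x^3 - 5*x^2 - x - 1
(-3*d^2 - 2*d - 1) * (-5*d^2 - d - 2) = 15*d^4 + 13*d^3 + 13*d^2 + 5*d + 2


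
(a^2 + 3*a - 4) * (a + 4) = a^3 + 7*a^2 + 8*a - 16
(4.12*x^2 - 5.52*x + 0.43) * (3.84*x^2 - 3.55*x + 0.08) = 15.8208*x^4 - 35.8228*x^3 + 21.5768*x^2 - 1.9681*x + 0.0344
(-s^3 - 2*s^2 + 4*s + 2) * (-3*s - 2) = 3*s^4 + 8*s^3 - 8*s^2 - 14*s - 4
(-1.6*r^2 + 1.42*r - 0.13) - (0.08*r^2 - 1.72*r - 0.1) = -1.68*r^2 + 3.14*r - 0.03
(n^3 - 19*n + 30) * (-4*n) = -4*n^4 + 76*n^2 - 120*n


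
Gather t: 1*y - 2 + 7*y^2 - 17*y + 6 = 7*y^2 - 16*y + 4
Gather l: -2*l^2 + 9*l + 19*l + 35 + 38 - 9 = -2*l^2 + 28*l + 64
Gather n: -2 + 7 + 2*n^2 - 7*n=2*n^2 - 7*n + 5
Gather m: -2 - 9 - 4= -15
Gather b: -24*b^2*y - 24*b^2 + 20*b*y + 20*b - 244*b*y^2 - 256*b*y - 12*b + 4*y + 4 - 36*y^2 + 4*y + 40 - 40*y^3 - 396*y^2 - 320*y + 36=b^2*(-24*y - 24) + b*(-244*y^2 - 236*y + 8) - 40*y^3 - 432*y^2 - 312*y + 80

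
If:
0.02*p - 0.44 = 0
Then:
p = 22.00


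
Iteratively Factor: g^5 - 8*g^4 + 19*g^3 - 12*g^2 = (g)*(g^4 - 8*g^3 + 19*g^2 - 12*g) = g^2*(g^3 - 8*g^2 + 19*g - 12) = g^2*(g - 4)*(g^2 - 4*g + 3) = g^2*(g - 4)*(g - 1)*(g - 3)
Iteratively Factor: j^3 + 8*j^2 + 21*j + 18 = (j + 3)*(j^2 + 5*j + 6) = (j + 3)^2*(j + 2)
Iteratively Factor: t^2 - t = (t)*(t - 1)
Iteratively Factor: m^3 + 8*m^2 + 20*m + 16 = (m + 4)*(m^2 + 4*m + 4) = (m + 2)*(m + 4)*(m + 2)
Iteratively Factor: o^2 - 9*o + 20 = (o - 5)*(o - 4)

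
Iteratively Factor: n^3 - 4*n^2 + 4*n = (n - 2)*(n^2 - 2*n) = n*(n - 2)*(n - 2)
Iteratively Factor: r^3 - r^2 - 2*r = (r + 1)*(r^2 - 2*r) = (r - 2)*(r + 1)*(r)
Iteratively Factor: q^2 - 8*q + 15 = (q - 3)*(q - 5)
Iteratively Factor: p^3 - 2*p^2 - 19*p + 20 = (p - 1)*(p^2 - p - 20) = (p - 1)*(p + 4)*(p - 5)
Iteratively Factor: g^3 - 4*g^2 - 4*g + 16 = (g + 2)*(g^2 - 6*g + 8) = (g - 4)*(g + 2)*(g - 2)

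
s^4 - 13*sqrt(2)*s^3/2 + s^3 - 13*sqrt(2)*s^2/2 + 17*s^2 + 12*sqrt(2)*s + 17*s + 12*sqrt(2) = (s + 1)*(s - 4*sqrt(2))*(s - 3*sqrt(2))*(s + sqrt(2)/2)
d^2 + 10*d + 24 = (d + 4)*(d + 6)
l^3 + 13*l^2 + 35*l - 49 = (l - 1)*(l + 7)^2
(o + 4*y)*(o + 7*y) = o^2 + 11*o*y + 28*y^2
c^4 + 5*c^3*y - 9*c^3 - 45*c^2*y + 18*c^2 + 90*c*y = c*(c - 6)*(c - 3)*(c + 5*y)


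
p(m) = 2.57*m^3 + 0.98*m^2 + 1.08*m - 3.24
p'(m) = 7.71*m^2 + 1.96*m + 1.08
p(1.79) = 16.57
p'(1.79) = 29.29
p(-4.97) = -299.90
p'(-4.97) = 181.78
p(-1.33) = -8.99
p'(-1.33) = 12.11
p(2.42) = 41.54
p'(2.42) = 50.98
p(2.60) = 51.36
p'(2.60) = 58.30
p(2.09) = 26.76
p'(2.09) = 38.85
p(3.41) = 113.74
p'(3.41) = 97.42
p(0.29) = -2.78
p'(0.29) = 2.30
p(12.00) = 4591.80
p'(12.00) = 1134.84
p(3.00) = 78.21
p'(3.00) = 76.35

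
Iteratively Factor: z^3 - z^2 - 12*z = (z)*(z^2 - z - 12) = z*(z - 4)*(z + 3)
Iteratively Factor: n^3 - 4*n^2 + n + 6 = (n - 2)*(n^2 - 2*n - 3) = (n - 2)*(n + 1)*(n - 3)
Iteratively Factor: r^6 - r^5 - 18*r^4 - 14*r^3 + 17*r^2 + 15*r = (r + 3)*(r^5 - 4*r^4 - 6*r^3 + 4*r^2 + 5*r) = (r + 1)*(r + 3)*(r^4 - 5*r^3 - r^2 + 5*r) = r*(r + 1)*(r + 3)*(r^3 - 5*r^2 - r + 5) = r*(r - 5)*(r + 1)*(r + 3)*(r^2 - 1) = r*(r - 5)*(r - 1)*(r + 1)*(r + 3)*(r + 1)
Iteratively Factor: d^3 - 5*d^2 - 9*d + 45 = (d - 5)*(d^2 - 9) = (d - 5)*(d + 3)*(d - 3)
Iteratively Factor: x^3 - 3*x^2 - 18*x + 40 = (x - 2)*(x^2 - x - 20) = (x - 2)*(x + 4)*(x - 5)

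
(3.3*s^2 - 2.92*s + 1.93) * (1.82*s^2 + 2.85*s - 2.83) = 6.006*s^4 + 4.0906*s^3 - 14.1484*s^2 + 13.7641*s - 5.4619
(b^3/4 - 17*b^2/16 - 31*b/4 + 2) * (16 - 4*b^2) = -b^5 + 17*b^4/4 + 35*b^3 - 25*b^2 - 124*b + 32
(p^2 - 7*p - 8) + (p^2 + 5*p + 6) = 2*p^2 - 2*p - 2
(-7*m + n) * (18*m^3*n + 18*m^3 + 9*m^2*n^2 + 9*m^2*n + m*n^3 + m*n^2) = -126*m^4*n - 126*m^4 - 45*m^3*n^2 - 45*m^3*n + 2*m^2*n^3 + 2*m^2*n^2 + m*n^4 + m*n^3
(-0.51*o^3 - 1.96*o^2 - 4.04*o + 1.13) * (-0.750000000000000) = 0.3825*o^3 + 1.47*o^2 + 3.03*o - 0.8475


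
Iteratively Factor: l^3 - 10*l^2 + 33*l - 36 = (l - 4)*(l^2 - 6*l + 9) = (l - 4)*(l - 3)*(l - 3)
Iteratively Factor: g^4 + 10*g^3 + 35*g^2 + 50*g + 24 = (g + 2)*(g^3 + 8*g^2 + 19*g + 12) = (g + 2)*(g + 4)*(g^2 + 4*g + 3) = (g + 1)*(g + 2)*(g + 4)*(g + 3)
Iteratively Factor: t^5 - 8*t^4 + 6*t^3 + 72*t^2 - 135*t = (t)*(t^4 - 8*t^3 + 6*t^2 + 72*t - 135) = t*(t + 3)*(t^3 - 11*t^2 + 39*t - 45) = t*(t - 3)*(t + 3)*(t^2 - 8*t + 15) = t*(t - 3)^2*(t + 3)*(t - 5)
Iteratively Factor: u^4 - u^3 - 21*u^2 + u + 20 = (u + 1)*(u^3 - 2*u^2 - 19*u + 20) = (u - 5)*(u + 1)*(u^2 + 3*u - 4) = (u - 5)*(u + 1)*(u + 4)*(u - 1)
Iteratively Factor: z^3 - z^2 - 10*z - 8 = (z - 4)*(z^2 + 3*z + 2) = (z - 4)*(z + 1)*(z + 2)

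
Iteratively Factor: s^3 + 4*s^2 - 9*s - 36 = (s + 4)*(s^2 - 9) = (s + 3)*(s + 4)*(s - 3)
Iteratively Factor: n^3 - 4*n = (n - 2)*(n^2 + 2*n) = (n - 2)*(n + 2)*(n)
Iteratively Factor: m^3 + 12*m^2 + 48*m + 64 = (m + 4)*(m^2 + 8*m + 16) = (m + 4)^2*(m + 4)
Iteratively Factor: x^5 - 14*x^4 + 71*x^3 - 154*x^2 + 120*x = (x)*(x^4 - 14*x^3 + 71*x^2 - 154*x + 120) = x*(x - 5)*(x^3 - 9*x^2 + 26*x - 24) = x*(x - 5)*(x - 3)*(x^2 - 6*x + 8) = x*(x - 5)*(x - 4)*(x - 3)*(x - 2)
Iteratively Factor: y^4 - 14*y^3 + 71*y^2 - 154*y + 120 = (y - 5)*(y^3 - 9*y^2 + 26*y - 24) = (y - 5)*(y - 3)*(y^2 - 6*y + 8) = (y - 5)*(y - 3)*(y - 2)*(y - 4)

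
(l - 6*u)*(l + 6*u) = l^2 - 36*u^2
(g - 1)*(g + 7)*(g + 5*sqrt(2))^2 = g^4 + 6*g^3 + 10*sqrt(2)*g^3 + 43*g^2 + 60*sqrt(2)*g^2 - 70*sqrt(2)*g + 300*g - 350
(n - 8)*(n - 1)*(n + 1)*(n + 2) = n^4 - 6*n^3 - 17*n^2 + 6*n + 16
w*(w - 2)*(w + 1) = w^3 - w^2 - 2*w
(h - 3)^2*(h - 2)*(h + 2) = h^4 - 6*h^3 + 5*h^2 + 24*h - 36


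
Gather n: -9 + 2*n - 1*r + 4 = 2*n - r - 5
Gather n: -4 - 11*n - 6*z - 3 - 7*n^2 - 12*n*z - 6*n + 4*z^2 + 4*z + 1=-7*n^2 + n*(-12*z - 17) + 4*z^2 - 2*z - 6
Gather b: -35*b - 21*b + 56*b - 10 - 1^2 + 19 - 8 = 0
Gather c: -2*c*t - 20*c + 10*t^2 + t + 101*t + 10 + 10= c*(-2*t - 20) + 10*t^2 + 102*t + 20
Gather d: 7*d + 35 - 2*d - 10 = 5*d + 25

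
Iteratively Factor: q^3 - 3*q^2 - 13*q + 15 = (q - 1)*(q^2 - 2*q - 15) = (q - 1)*(q + 3)*(q - 5)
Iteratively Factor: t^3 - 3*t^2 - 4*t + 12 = (t - 2)*(t^2 - t - 6) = (t - 2)*(t + 2)*(t - 3)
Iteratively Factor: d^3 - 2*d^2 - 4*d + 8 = (d + 2)*(d^2 - 4*d + 4) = (d - 2)*(d + 2)*(d - 2)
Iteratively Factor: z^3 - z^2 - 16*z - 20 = (z + 2)*(z^2 - 3*z - 10) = (z - 5)*(z + 2)*(z + 2)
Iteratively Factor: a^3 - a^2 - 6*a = (a)*(a^2 - a - 6) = a*(a - 3)*(a + 2)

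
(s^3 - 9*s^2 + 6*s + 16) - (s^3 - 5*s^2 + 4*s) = -4*s^2 + 2*s + 16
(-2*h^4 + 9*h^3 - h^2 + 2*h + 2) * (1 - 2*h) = 4*h^5 - 20*h^4 + 11*h^3 - 5*h^2 - 2*h + 2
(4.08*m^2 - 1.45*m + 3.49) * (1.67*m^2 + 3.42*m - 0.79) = 6.8136*m^4 + 11.5321*m^3 - 2.3539*m^2 + 13.0813*m - 2.7571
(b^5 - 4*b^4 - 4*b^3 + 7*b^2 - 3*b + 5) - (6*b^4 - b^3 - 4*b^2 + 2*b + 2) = b^5 - 10*b^4 - 3*b^3 + 11*b^2 - 5*b + 3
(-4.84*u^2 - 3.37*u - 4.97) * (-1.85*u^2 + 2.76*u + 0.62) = 8.954*u^4 - 7.1239*u^3 - 3.1075*u^2 - 15.8066*u - 3.0814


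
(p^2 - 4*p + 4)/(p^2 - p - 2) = (p - 2)/(p + 1)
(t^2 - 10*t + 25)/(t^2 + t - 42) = (t^2 - 10*t + 25)/(t^2 + t - 42)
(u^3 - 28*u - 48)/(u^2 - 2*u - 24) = u + 2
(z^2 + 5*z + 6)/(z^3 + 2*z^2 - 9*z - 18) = 1/(z - 3)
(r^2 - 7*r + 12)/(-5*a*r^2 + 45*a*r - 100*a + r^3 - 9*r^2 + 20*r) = (r - 3)/(-5*a*r + 25*a + r^2 - 5*r)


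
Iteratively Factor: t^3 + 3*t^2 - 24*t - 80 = (t + 4)*(t^2 - t - 20) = (t - 5)*(t + 4)*(t + 4)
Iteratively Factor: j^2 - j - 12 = (j - 4)*(j + 3)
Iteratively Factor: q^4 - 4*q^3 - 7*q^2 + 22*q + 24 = (q + 2)*(q^3 - 6*q^2 + 5*q + 12) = (q - 3)*(q + 2)*(q^2 - 3*q - 4) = (q - 4)*(q - 3)*(q + 2)*(q + 1)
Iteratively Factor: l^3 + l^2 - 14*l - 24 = (l + 2)*(l^2 - l - 12) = (l - 4)*(l + 2)*(l + 3)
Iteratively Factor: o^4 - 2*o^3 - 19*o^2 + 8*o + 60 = (o - 2)*(o^3 - 19*o - 30) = (o - 5)*(o - 2)*(o^2 + 5*o + 6) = (o - 5)*(o - 2)*(o + 3)*(o + 2)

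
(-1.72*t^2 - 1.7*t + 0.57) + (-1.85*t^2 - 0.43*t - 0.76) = -3.57*t^2 - 2.13*t - 0.19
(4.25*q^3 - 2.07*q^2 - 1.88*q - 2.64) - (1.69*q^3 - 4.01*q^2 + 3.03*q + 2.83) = 2.56*q^3 + 1.94*q^2 - 4.91*q - 5.47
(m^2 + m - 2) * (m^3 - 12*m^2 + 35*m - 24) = m^5 - 11*m^4 + 21*m^3 + 35*m^2 - 94*m + 48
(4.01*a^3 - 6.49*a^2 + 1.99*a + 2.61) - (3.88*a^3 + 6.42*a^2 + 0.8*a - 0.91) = 0.13*a^3 - 12.91*a^2 + 1.19*a + 3.52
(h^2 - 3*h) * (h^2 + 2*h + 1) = h^4 - h^3 - 5*h^2 - 3*h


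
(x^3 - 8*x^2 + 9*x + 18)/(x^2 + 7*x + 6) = (x^2 - 9*x + 18)/(x + 6)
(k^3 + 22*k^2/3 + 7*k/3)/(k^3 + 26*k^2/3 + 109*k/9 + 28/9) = 3*k/(3*k + 4)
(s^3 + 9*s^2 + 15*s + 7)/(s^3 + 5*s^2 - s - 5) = (s^2 + 8*s + 7)/(s^2 + 4*s - 5)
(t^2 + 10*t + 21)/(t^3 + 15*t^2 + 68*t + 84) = (t + 3)/(t^2 + 8*t + 12)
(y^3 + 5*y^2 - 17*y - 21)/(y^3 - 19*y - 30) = (-y^3 - 5*y^2 + 17*y + 21)/(-y^3 + 19*y + 30)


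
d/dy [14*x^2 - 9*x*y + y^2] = -9*x + 2*y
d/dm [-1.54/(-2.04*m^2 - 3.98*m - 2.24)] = (-6.2832*m - 6.1292)/(2.04*m^2 + 3.98*m + 2.24)^2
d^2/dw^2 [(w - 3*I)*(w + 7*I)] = 2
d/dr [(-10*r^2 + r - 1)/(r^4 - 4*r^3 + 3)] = (4*r^2*(r - 3)*(10*r^2 - r + 1) + (1 - 20*r)*(r^4 - 4*r^3 + 3))/(r^4 - 4*r^3 + 3)^2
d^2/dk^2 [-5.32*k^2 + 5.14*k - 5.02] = -10.6400000000000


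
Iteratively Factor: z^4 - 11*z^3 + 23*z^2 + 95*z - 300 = (z - 5)*(z^3 - 6*z^2 - 7*z + 60) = (z - 5)^2*(z^2 - z - 12) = (z - 5)^2*(z - 4)*(z + 3)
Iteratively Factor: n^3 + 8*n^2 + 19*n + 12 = (n + 4)*(n^2 + 4*n + 3) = (n + 3)*(n + 4)*(n + 1)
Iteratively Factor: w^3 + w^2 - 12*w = (w + 4)*(w^2 - 3*w) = w*(w + 4)*(w - 3)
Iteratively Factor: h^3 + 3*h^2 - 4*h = (h - 1)*(h^2 + 4*h) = h*(h - 1)*(h + 4)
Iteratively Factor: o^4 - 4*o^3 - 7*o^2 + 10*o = (o - 5)*(o^3 + o^2 - 2*o) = o*(o - 5)*(o^2 + o - 2) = o*(o - 5)*(o + 2)*(o - 1)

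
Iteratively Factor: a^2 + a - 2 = (a - 1)*(a + 2)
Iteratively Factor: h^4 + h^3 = (h)*(h^3 + h^2) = h*(h + 1)*(h^2) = h^2*(h + 1)*(h)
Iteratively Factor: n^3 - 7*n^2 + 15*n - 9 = (n - 1)*(n^2 - 6*n + 9) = (n - 3)*(n - 1)*(n - 3)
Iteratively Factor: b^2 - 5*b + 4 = (b - 1)*(b - 4)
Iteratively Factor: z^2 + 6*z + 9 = (z + 3)*(z + 3)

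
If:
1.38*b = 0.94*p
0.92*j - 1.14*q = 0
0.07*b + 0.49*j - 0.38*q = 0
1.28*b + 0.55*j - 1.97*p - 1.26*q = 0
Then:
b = 0.00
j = 0.00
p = 0.00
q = 0.00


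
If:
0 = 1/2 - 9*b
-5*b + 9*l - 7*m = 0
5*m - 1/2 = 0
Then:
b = 1/18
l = 44/405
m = 1/10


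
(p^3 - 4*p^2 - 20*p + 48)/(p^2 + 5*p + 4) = (p^2 - 8*p + 12)/(p + 1)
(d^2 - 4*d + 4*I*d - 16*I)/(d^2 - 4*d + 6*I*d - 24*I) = (d + 4*I)/(d + 6*I)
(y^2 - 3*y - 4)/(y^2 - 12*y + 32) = (y + 1)/(y - 8)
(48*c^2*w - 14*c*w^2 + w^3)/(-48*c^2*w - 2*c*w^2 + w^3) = (-6*c + w)/(6*c + w)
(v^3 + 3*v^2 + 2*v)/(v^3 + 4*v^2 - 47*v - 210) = v*(v^2 + 3*v + 2)/(v^3 + 4*v^2 - 47*v - 210)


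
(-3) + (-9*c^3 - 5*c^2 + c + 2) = -9*c^3 - 5*c^2 + c - 1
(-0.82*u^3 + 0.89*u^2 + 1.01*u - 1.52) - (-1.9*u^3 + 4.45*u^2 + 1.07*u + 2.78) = 1.08*u^3 - 3.56*u^2 - 0.0600000000000001*u - 4.3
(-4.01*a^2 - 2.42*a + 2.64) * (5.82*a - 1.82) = -23.3382*a^3 - 6.7862*a^2 + 19.7692*a - 4.8048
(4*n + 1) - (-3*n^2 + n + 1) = 3*n^2 + 3*n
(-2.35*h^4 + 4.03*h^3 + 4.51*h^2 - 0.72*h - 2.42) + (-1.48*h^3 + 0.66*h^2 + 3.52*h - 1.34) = -2.35*h^4 + 2.55*h^3 + 5.17*h^2 + 2.8*h - 3.76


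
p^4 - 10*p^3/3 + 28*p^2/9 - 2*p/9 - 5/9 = (p - 5/3)*(p - 1)^2*(p + 1/3)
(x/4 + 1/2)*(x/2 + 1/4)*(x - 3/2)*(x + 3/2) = x^4/8 + 5*x^3/16 - 5*x^2/32 - 45*x/64 - 9/32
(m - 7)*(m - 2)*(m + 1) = m^3 - 8*m^2 + 5*m + 14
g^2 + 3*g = g*(g + 3)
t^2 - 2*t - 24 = (t - 6)*(t + 4)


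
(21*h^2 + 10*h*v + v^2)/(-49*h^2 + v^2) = (3*h + v)/(-7*h + v)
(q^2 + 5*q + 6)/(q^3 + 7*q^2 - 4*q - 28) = (q + 3)/(q^2 + 5*q - 14)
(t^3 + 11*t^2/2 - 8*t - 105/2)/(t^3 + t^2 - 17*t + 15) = (t + 7/2)/(t - 1)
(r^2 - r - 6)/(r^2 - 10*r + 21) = (r + 2)/(r - 7)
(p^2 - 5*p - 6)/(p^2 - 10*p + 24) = (p + 1)/(p - 4)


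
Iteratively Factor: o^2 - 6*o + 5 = (o - 5)*(o - 1)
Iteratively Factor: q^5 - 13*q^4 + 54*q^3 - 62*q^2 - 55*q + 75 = (q - 5)*(q^4 - 8*q^3 + 14*q^2 + 8*q - 15) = (q - 5)*(q - 1)*(q^3 - 7*q^2 + 7*q + 15) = (q - 5)^2*(q - 1)*(q^2 - 2*q - 3) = (q - 5)^2*(q - 1)*(q + 1)*(q - 3)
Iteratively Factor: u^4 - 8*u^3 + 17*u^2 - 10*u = (u)*(u^3 - 8*u^2 + 17*u - 10) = u*(u - 2)*(u^2 - 6*u + 5) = u*(u - 5)*(u - 2)*(u - 1)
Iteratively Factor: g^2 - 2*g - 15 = (g + 3)*(g - 5)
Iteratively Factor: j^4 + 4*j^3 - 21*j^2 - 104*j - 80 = (j + 4)*(j^3 - 21*j - 20) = (j - 5)*(j + 4)*(j^2 + 5*j + 4) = (j - 5)*(j + 1)*(j + 4)*(j + 4)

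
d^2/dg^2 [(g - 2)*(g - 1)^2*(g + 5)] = 12*g^2 + 6*g - 30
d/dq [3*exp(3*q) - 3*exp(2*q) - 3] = (9*exp(q) - 6)*exp(2*q)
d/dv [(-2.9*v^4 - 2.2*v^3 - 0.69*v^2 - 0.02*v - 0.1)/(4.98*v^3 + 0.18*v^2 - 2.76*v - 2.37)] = (-14.442*v^6 - 1.044*v^5 + 27.0522*v^4 + 39.8352*v^3 + 19.044*v^2 + 3.3066*v - 0.2286)/(24.8004*v^6 + 1.7928*v^5 - 27.4572*v^4 - 24.5988*v^3 + 6.7644*v^2 + 13.0824*v + 5.6169)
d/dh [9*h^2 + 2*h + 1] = 18*h + 2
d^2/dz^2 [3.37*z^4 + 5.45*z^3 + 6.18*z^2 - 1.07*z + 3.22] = 40.44*z^2 + 32.7*z + 12.36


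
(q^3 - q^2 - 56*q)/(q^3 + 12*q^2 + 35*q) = (q - 8)/(q + 5)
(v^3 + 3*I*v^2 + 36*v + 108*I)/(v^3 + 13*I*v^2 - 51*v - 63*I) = (v^2 + 36)/(v^2 + 10*I*v - 21)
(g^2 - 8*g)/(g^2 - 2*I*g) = (g - 8)/(g - 2*I)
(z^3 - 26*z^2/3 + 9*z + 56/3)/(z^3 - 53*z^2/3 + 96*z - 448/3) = (z + 1)/(z - 8)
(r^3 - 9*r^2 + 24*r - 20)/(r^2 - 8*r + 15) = (r^2 - 4*r + 4)/(r - 3)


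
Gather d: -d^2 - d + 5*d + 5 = -d^2 + 4*d + 5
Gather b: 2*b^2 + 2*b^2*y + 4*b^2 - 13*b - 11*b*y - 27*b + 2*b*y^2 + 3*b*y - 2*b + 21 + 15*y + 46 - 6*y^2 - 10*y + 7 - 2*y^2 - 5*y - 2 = b^2*(2*y + 6) + b*(2*y^2 - 8*y - 42) - 8*y^2 + 72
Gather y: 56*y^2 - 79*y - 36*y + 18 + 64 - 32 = 56*y^2 - 115*y + 50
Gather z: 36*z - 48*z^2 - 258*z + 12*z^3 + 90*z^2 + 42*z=12*z^3 + 42*z^2 - 180*z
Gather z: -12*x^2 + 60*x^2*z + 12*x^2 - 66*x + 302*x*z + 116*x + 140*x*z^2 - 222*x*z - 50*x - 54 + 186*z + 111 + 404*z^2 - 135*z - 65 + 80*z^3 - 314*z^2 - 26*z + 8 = 80*z^3 + z^2*(140*x + 90) + z*(60*x^2 + 80*x + 25)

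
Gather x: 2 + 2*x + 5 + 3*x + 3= 5*x + 10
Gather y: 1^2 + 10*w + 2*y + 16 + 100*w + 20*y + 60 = 110*w + 22*y + 77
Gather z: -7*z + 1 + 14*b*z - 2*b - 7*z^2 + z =-2*b - 7*z^2 + z*(14*b - 6) + 1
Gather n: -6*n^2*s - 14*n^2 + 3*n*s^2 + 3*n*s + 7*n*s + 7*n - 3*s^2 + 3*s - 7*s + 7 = n^2*(-6*s - 14) + n*(3*s^2 + 10*s + 7) - 3*s^2 - 4*s + 7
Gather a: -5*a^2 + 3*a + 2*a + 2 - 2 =-5*a^2 + 5*a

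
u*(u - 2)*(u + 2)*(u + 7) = u^4 + 7*u^3 - 4*u^2 - 28*u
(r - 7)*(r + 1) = r^2 - 6*r - 7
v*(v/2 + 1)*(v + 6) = v^3/2 + 4*v^2 + 6*v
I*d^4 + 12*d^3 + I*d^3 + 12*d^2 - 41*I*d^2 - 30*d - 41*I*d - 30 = (d - 6*I)*(d - 5*I)*(d - I)*(I*d + I)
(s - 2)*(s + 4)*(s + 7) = s^3 + 9*s^2 + 6*s - 56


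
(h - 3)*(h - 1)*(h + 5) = h^3 + h^2 - 17*h + 15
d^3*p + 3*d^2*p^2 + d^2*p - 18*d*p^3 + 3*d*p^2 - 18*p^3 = (d - 3*p)*(d + 6*p)*(d*p + p)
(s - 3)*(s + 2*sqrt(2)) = s^2 - 3*s + 2*sqrt(2)*s - 6*sqrt(2)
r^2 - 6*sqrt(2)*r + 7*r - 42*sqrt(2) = (r + 7)*(r - 6*sqrt(2))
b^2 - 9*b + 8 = (b - 8)*(b - 1)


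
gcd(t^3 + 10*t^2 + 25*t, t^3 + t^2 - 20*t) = t^2 + 5*t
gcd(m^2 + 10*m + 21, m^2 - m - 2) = 1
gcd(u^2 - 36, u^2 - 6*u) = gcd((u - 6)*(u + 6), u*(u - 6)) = u - 6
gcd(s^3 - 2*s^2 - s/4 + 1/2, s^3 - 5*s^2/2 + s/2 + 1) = s^2 - 3*s/2 - 1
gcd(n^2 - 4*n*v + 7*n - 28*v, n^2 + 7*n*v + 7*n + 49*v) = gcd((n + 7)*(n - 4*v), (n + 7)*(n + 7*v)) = n + 7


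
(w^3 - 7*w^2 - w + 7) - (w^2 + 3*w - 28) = w^3 - 8*w^2 - 4*w + 35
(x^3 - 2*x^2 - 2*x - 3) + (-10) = x^3 - 2*x^2 - 2*x - 13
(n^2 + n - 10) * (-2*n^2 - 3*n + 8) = -2*n^4 - 5*n^3 + 25*n^2 + 38*n - 80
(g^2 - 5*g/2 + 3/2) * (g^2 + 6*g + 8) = g^4 + 7*g^3/2 - 11*g^2/2 - 11*g + 12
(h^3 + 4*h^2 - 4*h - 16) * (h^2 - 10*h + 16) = h^5 - 6*h^4 - 28*h^3 + 88*h^2 + 96*h - 256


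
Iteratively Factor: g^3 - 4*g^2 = (g - 4)*(g^2) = g*(g - 4)*(g)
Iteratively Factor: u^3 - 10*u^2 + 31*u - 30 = (u - 5)*(u^2 - 5*u + 6) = (u - 5)*(u - 3)*(u - 2)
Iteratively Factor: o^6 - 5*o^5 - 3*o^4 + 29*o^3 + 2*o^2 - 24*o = (o + 1)*(o^5 - 6*o^4 + 3*o^3 + 26*o^2 - 24*o) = o*(o + 1)*(o^4 - 6*o^3 + 3*o^2 + 26*o - 24) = o*(o - 4)*(o + 1)*(o^3 - 2*o^2 - 5*o + 6) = o*(o - 4)*(o - 3)*(o + 1)*(o^2 + o - 2) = o*(o - 4)*(o - 3)*(o + 1)*(o + 2)*(o - 1)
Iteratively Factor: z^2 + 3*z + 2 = (z + 2)*(z + 1)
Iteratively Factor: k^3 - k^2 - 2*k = (k - 2)*(k^2 + k) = k*(k - 2)*(k + 1)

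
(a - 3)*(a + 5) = a^2 + 2*a - 15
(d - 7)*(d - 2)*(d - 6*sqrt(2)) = d^3 - 9*d^2 - 6*sqrt(2)*d^2 + 14*d + 54*sqrt(2)*d - 84*sqrt(2)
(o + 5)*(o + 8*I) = o^2 + 5*o + 8*I*o + 40*I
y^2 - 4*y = y*(y - 4)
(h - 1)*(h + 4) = h^2 + 3*h - 4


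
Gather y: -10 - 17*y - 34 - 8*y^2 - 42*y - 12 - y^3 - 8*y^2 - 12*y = -y^3 - 16*y^2 - 71*y - 56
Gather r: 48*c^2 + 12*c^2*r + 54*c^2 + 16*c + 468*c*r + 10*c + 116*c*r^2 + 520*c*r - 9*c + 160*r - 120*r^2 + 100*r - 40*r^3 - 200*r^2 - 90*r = 102*c^2 + 17*c - 40*r^3 + r^2*(116*c - 320) + r*(12*c^2 + 988*c + 170)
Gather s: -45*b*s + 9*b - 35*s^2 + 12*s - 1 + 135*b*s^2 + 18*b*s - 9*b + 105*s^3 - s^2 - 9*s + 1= 105*s^3 + s^2*(135*b - 36) + s*(3 - 27*b)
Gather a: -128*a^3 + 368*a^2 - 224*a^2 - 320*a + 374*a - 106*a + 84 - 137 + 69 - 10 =-128*a^3 + 144*a^2 - 52*a + 6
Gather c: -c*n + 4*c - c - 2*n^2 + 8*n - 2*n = c*(3 - n) - 2*n^2 + 6*n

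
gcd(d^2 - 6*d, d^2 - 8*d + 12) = d - 6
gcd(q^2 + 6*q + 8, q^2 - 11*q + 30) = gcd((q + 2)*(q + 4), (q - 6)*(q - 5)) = 1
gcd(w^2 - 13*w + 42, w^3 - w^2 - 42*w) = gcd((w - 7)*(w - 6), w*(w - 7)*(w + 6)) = w - 7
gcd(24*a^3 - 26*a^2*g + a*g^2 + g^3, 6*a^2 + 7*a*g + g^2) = 6*a + g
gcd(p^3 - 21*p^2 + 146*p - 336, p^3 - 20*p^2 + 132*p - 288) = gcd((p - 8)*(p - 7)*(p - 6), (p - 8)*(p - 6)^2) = p^2 - 14*p + 48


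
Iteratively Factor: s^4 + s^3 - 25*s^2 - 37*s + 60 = (s - 1)*(s^3 + 2*s^2 - 23*s - 60) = (s - 5)*(s - 1)*(s^2 + 7*s + 12) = (s - 5)*(s - 1)*(s + 3)*(s + 4)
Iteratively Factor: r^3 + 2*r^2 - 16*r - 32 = (r - 4)*(r^2 + 6*r + 8) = (r - 4)*(r + 4)*(r + 2)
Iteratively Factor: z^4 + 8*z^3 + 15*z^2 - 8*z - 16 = (z + 1)*(z^3 + 7*z^2 + 8*z - 16) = (z + 1)*(z + 4)*(z^2 + 3*z - 4) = (z - 1)*(z + 1)*(z + 4)*(z + 4)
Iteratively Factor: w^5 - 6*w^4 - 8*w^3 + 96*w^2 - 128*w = (w - 4)*(w^4 - 2*w^3 - 16*w^2 + 32*w) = (w - 4)^2*(w^3 + 2*w^2 - 8*w) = (w - 4)^2*(w + 4)*(w^2 - 2*w) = w*(w - 4)^2*(w + 4)*(w - 2)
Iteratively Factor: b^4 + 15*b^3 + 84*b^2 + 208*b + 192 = (b + 4)*(b^3 + 11*b^2 + 40*b + 48) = (b + 4)^2*(b^2 + 7*b + 12) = (b + 3)*(b + 4)^2*(b + 4)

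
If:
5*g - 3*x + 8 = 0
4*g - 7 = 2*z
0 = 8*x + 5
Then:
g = -79/40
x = -5/8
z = -149/20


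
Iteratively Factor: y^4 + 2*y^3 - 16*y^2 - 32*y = (y)*(y^3 + 2*y^2 - 16*y - 32) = y*(y - 4)*(y^2 + 6*y + 8) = y*(y - 4)*(y + 2)*(y + 4)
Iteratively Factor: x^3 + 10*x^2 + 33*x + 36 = (x + 4)*(x^2 + 6*x + 9) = (x + 3)*(x + 4)*(x + 3)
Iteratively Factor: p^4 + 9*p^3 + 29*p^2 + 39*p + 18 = (p + 2)*(p^3 + 7*p^2 + 15*p + 9) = (p + 2)*(p + 3)*(p^2 + 4*p + 3) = (p + 2)*(p + 3)^2*(p + 1)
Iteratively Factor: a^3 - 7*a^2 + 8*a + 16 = (a - 4)*(a^2 - 3*a - 4) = (a - 4)^2*(a + 1)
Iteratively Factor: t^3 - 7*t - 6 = (t + 2)*(t^2 - 2*t - 3) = (t - 3)*(t + 2)*(t + 1)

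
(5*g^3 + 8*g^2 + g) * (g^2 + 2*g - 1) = 5*g^5 + 18*g^4 + 12*g^3 - 6*g^2 - g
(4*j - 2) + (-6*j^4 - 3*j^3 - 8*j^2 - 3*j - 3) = -6*j^4 - 3*j^3 - 8*j^2 + j - 5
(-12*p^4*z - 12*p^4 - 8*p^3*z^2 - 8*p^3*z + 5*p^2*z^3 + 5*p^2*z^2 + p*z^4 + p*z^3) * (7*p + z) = -84*p^5*z - 84*p^5 - 68*p^4*z^2 - 68*p^4*z + 27*p^3*z^3 + 27*p^3*z^2 + 12*p^2*z^4 + 12*p^2*z^3 + p*z^5 + p*z^4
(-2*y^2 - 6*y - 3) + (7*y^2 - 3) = 5*y^2 - 6*y - 6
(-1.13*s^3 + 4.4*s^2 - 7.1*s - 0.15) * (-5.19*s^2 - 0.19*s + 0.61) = 5.8647*s^5 - 22.6213*s^4 + 35.3237*s^3 + 4.8115*s^2 - 4.3025*s - 0.0915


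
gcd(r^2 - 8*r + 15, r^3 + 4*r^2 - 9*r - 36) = r - 3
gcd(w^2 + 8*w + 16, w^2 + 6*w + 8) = w + 4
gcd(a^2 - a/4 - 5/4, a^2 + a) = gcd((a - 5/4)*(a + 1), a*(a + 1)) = a + 1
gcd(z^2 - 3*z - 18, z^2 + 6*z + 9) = z + 3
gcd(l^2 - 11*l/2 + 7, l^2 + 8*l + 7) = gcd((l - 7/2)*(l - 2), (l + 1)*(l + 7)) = 1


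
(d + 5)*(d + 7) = d^2 + 12*d + 35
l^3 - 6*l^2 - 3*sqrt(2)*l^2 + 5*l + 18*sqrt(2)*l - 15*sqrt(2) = (l - 5)*(l - 1)*(l - 3*sqrt(2))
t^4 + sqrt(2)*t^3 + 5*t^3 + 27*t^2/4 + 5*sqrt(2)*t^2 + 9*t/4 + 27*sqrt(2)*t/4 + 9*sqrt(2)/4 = (t + 1/2)*(t + 3/2)*(t + 3)*(t + sqrt(2))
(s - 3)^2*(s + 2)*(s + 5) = s^4 + s^3 - 23*s^2 + 3*s + 90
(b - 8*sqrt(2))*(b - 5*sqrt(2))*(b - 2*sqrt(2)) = b^3 - 15*sqrt(2)*b^2 + 132*b - 160*sqrt(2)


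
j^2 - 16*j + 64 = (j - 8)^2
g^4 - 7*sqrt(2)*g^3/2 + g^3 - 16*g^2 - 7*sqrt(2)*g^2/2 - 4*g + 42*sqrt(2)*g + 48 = (g - 3)*(g + 4)*(g - 4*sqrt(2))*(g + sqrt(2)/2)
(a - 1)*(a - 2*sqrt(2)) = a^2 - 2*sqrt(2)*a - a + 2*sqrt(2)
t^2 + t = t*(t + 1)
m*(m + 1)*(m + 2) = m^3 + 3*m^2 + 2*m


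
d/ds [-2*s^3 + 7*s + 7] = 7 - 6*s^2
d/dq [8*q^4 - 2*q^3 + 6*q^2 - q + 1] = 32*q^3 - 6*q^2 + 12*q - 1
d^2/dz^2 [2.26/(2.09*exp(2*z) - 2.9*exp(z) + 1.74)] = ((6.554 - 18.8936*exp(z))*(2.09*exp(2*z) - 2.9*exp(z) + 1.74) + 2.26*(4.18*exp(z) - 2.9)*(8.36*exp(z) - 5.8)*exp(z))*exp(z)/(2.09*exp(2*z) - 2.9*exp(z) + 1.74)^3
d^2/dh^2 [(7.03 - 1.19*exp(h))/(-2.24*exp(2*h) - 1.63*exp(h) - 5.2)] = (5.970944*exp(4*h) - 145.43984*exp(3*h) - 160.170528*exp(2*h) + 298.777313*exp(h) + 91.76388)*exp(h)/(11.239424*exp(6*h) + 24.536064*exp(5*h) + 96.128928*exp(4*h) + 118.248187*exp(3*h) + 223.15644*exp(2*h) + 132.2256*exp(h) + 140.608)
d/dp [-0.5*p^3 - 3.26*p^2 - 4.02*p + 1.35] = -1.5*p^2 - 6.52*p - 4.02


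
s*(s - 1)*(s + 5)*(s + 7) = s^4 + 11*s^3 + 23*s^2 - 35*s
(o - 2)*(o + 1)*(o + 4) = o^3 + 3*o^2 - 6*o - 8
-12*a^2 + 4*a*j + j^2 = (-2*a + j)*(6*a + j)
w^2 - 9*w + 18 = (w - 6)*(w - 3)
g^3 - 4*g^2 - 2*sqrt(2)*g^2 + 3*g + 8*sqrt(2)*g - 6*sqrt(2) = (g - 3)*(g - 1)*(g - 2*sqrt(2))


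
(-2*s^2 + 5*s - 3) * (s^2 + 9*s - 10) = -2*s^4 - 13*s^3 + 62*s^2 - 77*s + 30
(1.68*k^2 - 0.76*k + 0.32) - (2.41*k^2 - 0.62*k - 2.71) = -0.73*k^2 - 0.14*k + 3.03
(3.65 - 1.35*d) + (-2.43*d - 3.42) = 0.23 - 3.78*d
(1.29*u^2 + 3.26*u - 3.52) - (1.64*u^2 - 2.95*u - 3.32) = -0.35*u^2 + 6.21*u - 0.2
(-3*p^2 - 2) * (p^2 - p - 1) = -3*p^4 + 3*p^3 + p^2 + 2*p + 2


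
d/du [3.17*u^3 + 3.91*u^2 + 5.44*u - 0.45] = 9.51*u^2 + 7.82*u + 5.44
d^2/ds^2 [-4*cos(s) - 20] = 4*cos(s)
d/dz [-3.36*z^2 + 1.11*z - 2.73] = 1.11 - 6.72*z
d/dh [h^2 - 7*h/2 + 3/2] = 2*h - 7/2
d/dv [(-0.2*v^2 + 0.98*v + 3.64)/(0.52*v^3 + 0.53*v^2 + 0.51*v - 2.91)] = (0.104*v^4 - 1.0192*v^3 - 6.2998*v^2 - 2.6944*v - 4.7082)/(0.2704*v^6 + 0.5512*v^5 + 0.8113*v^4 - 2.4858*v^3 - 2.8245*v^2 - 2.9682*v + 8.4681)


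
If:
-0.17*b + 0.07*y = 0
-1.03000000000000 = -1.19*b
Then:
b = 0.87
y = 2.10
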